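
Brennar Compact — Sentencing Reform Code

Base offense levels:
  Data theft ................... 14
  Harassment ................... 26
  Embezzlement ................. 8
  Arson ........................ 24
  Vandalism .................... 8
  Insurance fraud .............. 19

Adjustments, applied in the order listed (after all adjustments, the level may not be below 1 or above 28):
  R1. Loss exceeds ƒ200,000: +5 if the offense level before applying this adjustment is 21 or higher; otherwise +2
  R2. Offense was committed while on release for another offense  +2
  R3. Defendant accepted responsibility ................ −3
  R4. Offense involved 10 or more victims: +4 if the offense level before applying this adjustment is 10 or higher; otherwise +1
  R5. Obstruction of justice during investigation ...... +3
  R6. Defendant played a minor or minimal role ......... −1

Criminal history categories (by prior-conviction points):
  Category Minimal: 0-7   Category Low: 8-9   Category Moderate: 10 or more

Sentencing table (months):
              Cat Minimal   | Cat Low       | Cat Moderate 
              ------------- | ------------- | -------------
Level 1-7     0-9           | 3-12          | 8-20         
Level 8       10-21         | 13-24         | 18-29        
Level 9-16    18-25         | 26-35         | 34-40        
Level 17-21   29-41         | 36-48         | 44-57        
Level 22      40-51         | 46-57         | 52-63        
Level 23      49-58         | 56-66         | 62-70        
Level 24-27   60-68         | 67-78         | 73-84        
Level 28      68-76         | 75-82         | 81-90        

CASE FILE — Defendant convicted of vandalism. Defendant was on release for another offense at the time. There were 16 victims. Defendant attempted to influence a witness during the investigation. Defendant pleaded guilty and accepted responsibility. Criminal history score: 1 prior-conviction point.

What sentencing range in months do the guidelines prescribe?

Base offense level for vandalism: 8.
R1 does not apply.
R2 applies: 8 + 2 = 10.
R3 applies: 10 − 3 = 7.
R4 applies (level before this adjustment is 7 < 10, so +1): 7 + 1 = 8.
R5 applies: 8 + 3 = 11.
Final offense level: 11.
Criminal history: 1 prior point → Category Minimal (0-7).
Level 11 falls in the 9-16 band.
Grid: Level 9-16 × Category Minimal = 18-25 months.

18-25 months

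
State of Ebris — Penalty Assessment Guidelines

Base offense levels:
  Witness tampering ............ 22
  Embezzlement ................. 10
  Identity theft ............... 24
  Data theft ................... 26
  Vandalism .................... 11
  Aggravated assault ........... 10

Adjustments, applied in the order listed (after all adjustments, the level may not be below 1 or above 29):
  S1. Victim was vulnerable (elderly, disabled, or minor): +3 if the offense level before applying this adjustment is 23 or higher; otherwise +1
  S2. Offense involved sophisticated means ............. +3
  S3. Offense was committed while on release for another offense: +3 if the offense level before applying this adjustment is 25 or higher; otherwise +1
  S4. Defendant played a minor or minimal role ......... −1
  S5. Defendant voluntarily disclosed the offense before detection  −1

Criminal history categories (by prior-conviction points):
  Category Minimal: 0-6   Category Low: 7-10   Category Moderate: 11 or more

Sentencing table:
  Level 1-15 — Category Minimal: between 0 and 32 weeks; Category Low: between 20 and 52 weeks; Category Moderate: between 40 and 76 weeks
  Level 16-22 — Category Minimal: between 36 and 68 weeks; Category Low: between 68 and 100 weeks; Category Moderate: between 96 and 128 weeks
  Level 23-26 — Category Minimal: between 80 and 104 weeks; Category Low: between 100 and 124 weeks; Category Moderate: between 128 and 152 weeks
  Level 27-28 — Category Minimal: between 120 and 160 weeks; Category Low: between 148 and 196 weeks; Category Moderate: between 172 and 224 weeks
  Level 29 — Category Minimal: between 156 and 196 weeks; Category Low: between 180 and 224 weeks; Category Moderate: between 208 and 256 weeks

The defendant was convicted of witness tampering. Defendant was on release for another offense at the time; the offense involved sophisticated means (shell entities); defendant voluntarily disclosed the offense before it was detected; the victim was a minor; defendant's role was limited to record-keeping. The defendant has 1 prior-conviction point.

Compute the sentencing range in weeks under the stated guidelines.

Base offense level for witness tampering: 22.
S1 applies (level before this adjustment is 22 < 23, so +1): 22 + 1 = 23.
S2 applies: 23 + 3 = 26.
S3 applies (level before this adjustment is 26 ≥ 25, so +3): 26 + 3 = 29.
S4 applies: 29 − 1 = 28.
S5 applies: 28 − 1 = 27.
Final offense level: 27.
Criminal history: 1 prior point → Category Minimal (0-6).
Level 27 falls in the 27-28 band.
Grid: Level 27-28 × Category Minimal = 120-160 weeks.

120-160 weeks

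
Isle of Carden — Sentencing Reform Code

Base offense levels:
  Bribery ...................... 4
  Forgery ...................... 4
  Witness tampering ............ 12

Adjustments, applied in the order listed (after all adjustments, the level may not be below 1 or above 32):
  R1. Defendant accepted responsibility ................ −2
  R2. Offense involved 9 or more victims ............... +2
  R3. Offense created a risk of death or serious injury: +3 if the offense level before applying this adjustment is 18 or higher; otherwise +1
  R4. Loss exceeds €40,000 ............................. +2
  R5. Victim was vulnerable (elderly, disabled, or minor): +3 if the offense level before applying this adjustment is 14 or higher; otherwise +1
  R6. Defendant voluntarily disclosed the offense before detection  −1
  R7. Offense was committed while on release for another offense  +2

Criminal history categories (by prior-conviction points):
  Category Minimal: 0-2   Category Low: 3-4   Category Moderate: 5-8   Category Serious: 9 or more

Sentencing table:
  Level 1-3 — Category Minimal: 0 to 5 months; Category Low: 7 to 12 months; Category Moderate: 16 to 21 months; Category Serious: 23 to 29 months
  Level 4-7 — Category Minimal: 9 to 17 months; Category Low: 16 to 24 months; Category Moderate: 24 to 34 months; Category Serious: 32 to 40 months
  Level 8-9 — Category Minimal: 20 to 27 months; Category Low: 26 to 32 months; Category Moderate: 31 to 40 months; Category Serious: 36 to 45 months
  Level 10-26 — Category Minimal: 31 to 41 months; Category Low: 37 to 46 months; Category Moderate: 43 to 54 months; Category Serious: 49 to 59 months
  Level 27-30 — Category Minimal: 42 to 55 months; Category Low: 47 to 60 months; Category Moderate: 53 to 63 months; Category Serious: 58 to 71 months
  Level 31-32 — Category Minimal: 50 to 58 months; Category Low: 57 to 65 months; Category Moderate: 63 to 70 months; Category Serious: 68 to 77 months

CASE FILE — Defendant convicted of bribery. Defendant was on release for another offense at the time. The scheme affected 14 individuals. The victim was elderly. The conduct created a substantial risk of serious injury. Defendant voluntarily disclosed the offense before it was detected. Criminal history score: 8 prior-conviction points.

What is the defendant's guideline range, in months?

Base offense level for bribery: 4.
R1 does not apply.
R2 applies: 4 + 2 = 6.
R3 applies (level before this adjustment is 6 < 18, so +1): 6 + 1 = 7.
R5 applies (level before this adjustment is 7 < 14, so +1): 7 + 1 = 8.
R6 applies: 8 − 1 = 7.
R7 applies: 7 + 2 = 9.
Final offense level: 9.
Criminal history: 8 prior points → Category Moderate (5-8).
Level 9 falls in the 8-9 band.
Grid: Level 8-9 × Category Moderate = 31-40 months.

31-40 months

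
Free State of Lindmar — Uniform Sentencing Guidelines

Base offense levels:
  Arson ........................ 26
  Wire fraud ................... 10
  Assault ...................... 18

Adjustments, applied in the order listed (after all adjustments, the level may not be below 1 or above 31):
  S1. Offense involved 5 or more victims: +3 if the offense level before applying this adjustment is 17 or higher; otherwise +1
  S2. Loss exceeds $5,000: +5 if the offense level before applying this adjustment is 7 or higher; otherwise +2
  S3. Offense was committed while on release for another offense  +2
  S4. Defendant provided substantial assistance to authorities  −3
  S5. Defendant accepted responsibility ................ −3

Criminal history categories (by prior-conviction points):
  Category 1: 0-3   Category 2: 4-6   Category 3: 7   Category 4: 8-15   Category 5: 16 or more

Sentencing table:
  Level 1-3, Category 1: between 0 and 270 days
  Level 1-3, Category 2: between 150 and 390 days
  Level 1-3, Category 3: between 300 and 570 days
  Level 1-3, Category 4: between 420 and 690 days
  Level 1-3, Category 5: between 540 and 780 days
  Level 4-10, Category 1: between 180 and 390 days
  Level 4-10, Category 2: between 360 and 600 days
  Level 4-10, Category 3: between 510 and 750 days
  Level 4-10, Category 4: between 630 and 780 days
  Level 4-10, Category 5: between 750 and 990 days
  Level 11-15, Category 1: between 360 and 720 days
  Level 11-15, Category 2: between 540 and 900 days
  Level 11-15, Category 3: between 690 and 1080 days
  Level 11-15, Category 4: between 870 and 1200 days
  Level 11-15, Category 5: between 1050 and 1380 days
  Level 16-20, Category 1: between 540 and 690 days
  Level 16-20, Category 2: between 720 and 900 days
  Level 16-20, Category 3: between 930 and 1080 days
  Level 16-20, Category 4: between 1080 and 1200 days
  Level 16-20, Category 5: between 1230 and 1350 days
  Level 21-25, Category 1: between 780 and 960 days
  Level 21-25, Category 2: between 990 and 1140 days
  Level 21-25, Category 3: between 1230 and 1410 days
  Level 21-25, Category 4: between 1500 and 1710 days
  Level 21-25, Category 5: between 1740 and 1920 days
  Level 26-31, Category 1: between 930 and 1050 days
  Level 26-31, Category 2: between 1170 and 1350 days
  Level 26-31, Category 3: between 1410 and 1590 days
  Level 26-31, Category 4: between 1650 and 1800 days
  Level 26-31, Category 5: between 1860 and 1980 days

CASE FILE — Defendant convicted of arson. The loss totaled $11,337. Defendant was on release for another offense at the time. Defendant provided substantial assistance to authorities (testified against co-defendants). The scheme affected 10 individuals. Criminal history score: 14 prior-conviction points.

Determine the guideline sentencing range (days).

Base offense level for arson: 26.
S1 applies (level before this adjustment is 26 ≥ 17, so +3): 26 + 3 = 29.
S2 applies (level before this adjustment is 29 ≥ 7, so +5): 29 + 5 = 34.
S3 applies: 34 + 2 = 36.
S4 applies: 36 − 3 = 33.
S5 does not apply.
Level 33 exceeds the maximum of 31; capped at 31.
Final offense level: 31.
Criminal history: 14 prior points → Category 4 (8-15).
Level 31 falls in the 26-31 band.
Grid: Level 26-31 × Category 4 = 1650-1800 days.

1650-1800 days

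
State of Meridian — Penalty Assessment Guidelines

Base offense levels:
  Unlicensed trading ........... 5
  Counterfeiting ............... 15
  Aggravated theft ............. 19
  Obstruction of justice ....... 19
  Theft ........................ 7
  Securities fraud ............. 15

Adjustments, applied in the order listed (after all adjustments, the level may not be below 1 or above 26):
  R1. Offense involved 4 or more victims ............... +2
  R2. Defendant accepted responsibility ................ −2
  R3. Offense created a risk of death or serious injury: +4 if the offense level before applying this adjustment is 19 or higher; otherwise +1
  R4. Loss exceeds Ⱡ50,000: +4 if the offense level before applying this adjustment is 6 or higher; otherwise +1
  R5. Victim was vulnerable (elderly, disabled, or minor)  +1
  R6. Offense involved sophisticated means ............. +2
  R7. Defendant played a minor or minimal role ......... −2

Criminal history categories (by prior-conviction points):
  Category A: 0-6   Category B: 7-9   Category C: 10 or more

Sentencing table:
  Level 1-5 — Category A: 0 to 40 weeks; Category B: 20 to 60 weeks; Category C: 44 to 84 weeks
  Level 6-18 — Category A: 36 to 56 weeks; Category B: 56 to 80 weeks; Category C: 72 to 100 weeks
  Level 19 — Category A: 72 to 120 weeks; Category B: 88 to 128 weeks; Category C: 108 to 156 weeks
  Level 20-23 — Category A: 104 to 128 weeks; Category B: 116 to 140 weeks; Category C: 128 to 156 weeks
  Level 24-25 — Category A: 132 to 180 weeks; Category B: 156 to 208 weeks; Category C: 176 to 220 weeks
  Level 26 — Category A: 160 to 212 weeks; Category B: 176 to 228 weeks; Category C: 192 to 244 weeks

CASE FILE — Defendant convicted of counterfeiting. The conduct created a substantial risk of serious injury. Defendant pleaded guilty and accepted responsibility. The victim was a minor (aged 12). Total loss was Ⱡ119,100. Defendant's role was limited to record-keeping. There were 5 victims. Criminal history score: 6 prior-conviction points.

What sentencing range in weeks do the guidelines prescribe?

72-120 weeks

Base offense level for counterfeiting: 15.
R1 applies: 15 + 2 = 17.
R2 applies: 17 − 2 = 15.
R3 applies (level before this adjustment is 15 < 19, so +1): 15 + 1 = 16.
R4 applies (level before this adjustment is 16 ≥ 6, so +4): 16 + 4 = 20.
R5 applies: 20 + 1 = 21.
R7 applies: 21 − 2 = 19.
Final offense level: 19.
Criminal history: 6 prior points → Category A (0-6).
Level 19 falls in the 19 band.
Grid: Level 19 × Category A = 72-120 weeks.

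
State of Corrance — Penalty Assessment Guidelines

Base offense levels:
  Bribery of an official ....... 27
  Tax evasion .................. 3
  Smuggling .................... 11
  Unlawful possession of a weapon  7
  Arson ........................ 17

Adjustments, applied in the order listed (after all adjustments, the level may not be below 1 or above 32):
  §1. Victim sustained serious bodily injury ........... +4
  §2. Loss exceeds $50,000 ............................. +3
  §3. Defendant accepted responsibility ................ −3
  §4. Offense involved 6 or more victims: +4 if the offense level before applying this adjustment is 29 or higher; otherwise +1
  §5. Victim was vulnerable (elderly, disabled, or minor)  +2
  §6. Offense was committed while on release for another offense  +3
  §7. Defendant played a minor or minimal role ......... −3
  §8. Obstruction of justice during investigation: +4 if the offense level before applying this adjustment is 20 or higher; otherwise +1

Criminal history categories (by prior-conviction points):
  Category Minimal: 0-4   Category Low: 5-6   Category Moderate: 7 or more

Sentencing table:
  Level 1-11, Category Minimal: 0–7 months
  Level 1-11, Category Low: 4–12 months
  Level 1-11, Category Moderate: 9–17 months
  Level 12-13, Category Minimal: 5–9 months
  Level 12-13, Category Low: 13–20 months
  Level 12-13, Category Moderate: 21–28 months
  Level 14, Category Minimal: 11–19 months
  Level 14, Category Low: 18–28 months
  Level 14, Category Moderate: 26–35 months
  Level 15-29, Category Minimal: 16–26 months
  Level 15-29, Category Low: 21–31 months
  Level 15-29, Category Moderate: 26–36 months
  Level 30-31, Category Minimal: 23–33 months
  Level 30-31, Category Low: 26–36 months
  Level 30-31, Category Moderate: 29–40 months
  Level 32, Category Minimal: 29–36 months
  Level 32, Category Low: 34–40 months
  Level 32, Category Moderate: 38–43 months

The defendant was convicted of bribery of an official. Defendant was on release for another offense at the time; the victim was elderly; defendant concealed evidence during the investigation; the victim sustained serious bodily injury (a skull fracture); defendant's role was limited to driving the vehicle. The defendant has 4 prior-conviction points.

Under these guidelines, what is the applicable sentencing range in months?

29-36 months

Base offense level for bribery of an official: 27.
§1 applies: 27 + 4 = 31.
§4 does not apply.
§5 applies: 31 + 2 = 33.
§6 applies: 33 + 3 = 36.
§7 applies: 36 − 3 = 33.
§8 applies (level before this adjustment is 33 ≥ 20, so +4): 33 + 4 = 37.
Level 37 exceeds the maximum of 32; capped at 32.
Final offense level: 32.
Criminal history: 4 prior points → Category Minimal (0-4).
Level 32 falls in the 32 band.
Grid: Level 32 × Category Minimal = 29-36 months.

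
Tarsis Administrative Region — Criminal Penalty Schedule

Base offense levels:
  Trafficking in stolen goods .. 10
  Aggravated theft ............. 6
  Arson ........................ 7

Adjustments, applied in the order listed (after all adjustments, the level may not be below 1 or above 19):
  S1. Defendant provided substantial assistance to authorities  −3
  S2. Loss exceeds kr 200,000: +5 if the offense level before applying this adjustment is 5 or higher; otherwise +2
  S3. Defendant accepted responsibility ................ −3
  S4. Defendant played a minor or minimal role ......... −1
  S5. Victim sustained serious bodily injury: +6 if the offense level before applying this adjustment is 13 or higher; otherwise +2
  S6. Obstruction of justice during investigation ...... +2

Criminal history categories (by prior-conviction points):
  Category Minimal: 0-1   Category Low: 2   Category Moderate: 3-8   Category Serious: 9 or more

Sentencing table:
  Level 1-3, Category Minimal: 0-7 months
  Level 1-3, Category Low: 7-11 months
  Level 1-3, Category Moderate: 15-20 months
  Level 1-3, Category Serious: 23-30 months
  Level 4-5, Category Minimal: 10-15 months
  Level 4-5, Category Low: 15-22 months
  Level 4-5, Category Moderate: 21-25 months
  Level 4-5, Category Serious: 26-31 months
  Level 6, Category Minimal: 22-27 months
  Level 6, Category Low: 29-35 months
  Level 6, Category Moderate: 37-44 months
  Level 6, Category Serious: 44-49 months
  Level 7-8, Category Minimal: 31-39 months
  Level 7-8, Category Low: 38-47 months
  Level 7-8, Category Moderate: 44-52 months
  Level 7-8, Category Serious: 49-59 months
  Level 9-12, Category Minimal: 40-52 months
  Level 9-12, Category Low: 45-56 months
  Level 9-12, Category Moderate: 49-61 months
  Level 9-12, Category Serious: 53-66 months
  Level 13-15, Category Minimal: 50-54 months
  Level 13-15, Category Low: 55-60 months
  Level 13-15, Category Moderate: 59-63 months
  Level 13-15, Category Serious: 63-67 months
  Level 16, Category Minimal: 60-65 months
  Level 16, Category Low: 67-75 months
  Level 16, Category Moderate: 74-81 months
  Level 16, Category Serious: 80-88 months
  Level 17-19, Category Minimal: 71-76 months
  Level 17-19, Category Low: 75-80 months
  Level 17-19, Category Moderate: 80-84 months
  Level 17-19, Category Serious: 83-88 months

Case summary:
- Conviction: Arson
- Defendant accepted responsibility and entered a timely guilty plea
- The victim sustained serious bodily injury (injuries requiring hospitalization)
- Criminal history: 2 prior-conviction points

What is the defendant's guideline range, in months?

Base offense level for arson: 7.
S3 applies: 7 − 3 = 4.
S4 does not apply.
S5 applies (level before this adjustment is 4 < 13, so +2): 4 + 2 = 6.
Final offense level: 6.
Criminal history: 2 prior points → Category Low (2).
Level 6 falls in the 6 band.
Grid: Level 6 × Category Low = 29-35 months.

29-35 months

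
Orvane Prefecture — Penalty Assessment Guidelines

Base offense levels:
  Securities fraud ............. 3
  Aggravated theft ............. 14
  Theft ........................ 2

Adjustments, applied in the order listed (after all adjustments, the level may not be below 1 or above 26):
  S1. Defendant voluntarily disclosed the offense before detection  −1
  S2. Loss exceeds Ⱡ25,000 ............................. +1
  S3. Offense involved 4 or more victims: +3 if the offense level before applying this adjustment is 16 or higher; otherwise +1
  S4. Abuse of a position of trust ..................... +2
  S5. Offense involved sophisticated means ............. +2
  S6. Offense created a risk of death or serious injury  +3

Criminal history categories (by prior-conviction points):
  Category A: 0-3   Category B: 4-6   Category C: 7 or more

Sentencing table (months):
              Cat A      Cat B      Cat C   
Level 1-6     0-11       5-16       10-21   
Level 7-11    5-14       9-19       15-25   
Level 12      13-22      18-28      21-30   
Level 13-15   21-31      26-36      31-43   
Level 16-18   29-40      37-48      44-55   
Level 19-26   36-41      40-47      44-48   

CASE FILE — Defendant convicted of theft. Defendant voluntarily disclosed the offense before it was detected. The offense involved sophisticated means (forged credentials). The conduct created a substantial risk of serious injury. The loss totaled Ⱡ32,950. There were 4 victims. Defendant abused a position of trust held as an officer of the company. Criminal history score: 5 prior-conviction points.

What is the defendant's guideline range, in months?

Base offense level for theft: 2.
S1 applies: 2 − 1 = 1.
S2 applies: 1 + 1 = 2.
S3 applies (level before this adjustment is 2 < 16, so +1): 2 + 1 = 3.
S4 applies: 3 + 2 = 5.
S5 applies: 5 + 2 = 7.
S6 applies: 7 + 3 = 10.
Final offense level: 10.
Criminal history: 5 prior points → Category B (4-6).
Level 10 falls in the 7-11 band.
Grid: Level 7-11 × Category B = 9-19 months.

9-19 months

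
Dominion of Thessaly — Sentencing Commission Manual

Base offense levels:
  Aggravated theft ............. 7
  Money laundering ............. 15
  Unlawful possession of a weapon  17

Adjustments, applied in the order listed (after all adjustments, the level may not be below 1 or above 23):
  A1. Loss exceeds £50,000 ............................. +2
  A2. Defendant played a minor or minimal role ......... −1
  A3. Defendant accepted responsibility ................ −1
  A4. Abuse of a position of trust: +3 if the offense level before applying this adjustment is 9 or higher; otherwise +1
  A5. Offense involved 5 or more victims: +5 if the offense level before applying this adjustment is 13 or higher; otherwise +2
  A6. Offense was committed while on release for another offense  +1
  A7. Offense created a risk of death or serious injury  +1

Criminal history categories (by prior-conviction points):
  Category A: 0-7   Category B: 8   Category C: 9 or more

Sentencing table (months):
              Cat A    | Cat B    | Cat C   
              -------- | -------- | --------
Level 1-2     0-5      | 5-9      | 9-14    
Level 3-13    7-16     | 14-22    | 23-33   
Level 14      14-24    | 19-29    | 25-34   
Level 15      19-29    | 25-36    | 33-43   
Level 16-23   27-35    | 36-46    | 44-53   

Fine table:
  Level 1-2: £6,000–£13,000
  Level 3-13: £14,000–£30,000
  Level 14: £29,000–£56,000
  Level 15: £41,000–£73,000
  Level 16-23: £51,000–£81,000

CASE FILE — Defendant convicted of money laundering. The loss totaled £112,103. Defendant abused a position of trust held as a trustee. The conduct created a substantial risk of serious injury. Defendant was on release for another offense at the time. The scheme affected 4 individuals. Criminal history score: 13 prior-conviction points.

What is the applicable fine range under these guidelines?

Base offense level for money laundering: 15.
A1 applies: 15 + 2 = 17.
A3 does not apply.
A4 applies (level before this adjustment is 17 ≥ 9, so +3): 17 + 3 = 20.
A5 does not apply.
A6 applies: 20 + 1 = 21.
A7 applies: 21 + 1 = 22.
Final offense level: 22.
Level 22 falls in the 16-23 band.
Fine table: Level 16-23 → £51,000–£81,000.

£51,000–£81,000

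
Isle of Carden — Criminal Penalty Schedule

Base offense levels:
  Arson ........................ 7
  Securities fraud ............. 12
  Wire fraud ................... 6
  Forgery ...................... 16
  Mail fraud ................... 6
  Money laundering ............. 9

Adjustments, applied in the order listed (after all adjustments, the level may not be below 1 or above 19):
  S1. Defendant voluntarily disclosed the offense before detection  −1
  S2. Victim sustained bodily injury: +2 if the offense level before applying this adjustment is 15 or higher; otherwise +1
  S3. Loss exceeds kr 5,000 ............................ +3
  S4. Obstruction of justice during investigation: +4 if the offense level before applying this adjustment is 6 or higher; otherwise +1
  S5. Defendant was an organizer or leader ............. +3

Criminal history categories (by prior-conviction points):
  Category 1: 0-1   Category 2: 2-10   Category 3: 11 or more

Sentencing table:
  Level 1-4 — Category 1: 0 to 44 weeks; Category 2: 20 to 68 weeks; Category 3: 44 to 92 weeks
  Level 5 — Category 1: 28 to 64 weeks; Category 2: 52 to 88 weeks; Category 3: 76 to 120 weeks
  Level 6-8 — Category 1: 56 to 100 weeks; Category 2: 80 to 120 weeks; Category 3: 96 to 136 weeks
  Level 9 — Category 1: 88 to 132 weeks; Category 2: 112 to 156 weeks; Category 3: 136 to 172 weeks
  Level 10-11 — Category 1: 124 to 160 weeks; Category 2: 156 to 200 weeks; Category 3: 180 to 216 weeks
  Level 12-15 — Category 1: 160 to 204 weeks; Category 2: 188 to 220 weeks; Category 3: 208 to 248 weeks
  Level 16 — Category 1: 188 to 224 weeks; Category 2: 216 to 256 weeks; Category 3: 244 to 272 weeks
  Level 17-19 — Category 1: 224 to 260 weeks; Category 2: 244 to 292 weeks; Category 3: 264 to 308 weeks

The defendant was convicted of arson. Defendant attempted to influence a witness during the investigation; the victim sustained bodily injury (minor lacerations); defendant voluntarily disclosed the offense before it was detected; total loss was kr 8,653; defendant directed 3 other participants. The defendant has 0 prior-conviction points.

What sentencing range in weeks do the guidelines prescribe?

Base offense level for arson: 7.
S1 applies: 7 − 1 = 6.
S2 applies (level before this adjustment is 6 < 15, so +1): 6 + 1 = 7.
S3 applies: 7 + 3 = 10.
S4 applies (level before this adjustment is 10 ≥ 6, so +4): 10 + 4 = 14.
S5 applies: 14 + 3 = 17.
Final offense level: 17.
Criminal history: 0 prior points → Category 1 (0-1).
Level 17 falls in the 17-19 band.
Grid: Level 17-19 × Category 1 = 224-260 weeks.

224-260 weeks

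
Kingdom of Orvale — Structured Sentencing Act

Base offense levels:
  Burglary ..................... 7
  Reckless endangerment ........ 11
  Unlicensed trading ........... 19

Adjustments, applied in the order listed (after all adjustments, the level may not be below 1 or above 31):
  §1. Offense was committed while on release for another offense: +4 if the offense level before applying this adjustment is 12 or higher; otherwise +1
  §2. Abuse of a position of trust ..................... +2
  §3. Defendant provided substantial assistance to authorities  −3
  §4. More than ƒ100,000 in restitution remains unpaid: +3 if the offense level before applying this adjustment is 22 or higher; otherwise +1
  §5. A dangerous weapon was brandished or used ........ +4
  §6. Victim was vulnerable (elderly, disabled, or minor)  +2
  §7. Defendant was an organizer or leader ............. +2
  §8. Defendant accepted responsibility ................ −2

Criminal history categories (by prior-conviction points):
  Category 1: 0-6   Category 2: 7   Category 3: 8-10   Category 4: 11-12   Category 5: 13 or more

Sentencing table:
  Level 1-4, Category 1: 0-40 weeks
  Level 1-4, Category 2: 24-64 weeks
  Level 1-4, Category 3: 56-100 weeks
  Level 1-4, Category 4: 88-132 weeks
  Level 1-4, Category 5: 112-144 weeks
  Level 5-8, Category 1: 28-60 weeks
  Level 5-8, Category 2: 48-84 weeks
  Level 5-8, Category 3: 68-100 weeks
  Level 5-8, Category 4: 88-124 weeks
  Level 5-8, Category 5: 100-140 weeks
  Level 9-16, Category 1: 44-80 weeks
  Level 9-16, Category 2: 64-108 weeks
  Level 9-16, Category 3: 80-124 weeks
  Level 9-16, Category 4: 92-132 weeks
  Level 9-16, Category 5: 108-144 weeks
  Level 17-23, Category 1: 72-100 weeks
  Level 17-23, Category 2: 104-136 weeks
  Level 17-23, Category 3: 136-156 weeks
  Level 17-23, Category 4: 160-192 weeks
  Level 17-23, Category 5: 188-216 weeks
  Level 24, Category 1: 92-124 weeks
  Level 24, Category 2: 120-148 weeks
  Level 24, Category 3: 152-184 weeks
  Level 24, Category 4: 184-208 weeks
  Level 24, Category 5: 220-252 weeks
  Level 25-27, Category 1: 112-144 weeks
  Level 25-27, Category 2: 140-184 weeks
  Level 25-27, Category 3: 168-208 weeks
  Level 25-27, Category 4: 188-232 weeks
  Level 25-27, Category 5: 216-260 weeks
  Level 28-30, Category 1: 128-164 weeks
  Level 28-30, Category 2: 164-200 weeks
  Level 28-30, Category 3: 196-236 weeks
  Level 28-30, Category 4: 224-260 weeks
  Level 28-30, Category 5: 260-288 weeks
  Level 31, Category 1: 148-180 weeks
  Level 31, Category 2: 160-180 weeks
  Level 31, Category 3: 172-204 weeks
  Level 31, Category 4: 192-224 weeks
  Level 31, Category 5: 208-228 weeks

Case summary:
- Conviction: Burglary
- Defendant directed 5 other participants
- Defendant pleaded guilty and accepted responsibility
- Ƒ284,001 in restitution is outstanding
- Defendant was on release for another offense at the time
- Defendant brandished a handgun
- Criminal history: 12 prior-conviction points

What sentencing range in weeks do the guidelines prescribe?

Base offense level for burglary: 7.
§1 applies (level before this adjustment is 7 < 12, so +1): 7 + 1 = 8.
§3 does not apply.
§4 applies (level before this adjustment is 8 < 22, so +1): 8 + 1 = 9.
§5 applies: 9 + 4 = 13.
§6 does not apply.
§7 applies: 13 + 2 = 15.
§8 applies: 15 − 2 = 13.
Final offense level: 13.
Criminal history: 12 prior points → Category 4 (11-12).
Level 13 falls in the 9-16 band.
Grid: Level 9-16 × Category 4 = 92-132 weeks.

92-132 weeks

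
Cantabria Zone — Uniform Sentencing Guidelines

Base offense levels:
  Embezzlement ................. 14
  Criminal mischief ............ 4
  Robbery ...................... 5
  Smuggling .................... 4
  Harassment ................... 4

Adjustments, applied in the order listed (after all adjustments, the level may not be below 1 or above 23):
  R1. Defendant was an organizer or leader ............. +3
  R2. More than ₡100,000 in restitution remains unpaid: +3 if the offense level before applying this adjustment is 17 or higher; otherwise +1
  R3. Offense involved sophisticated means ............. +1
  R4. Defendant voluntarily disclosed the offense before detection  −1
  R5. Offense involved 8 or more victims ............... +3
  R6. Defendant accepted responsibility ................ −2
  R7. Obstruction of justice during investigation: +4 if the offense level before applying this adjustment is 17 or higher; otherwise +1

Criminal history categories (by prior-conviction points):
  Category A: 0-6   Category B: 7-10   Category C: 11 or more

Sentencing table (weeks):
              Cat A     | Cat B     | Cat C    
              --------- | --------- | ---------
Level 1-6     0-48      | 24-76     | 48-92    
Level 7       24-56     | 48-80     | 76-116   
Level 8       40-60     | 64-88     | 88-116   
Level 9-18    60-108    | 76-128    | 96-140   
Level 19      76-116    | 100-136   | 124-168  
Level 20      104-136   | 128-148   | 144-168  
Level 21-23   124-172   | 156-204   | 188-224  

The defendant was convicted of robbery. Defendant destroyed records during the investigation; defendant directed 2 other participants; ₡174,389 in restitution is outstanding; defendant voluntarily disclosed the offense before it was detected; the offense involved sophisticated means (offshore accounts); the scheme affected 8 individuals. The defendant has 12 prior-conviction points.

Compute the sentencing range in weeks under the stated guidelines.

96-140 weeks

Base offense level for robbery: 5.
R1 applies: 5 + 3 = 8.
R2 applies (level before this adjustment is 8 < 17, so +1): 8 + 1 = 9.
R3 applies: 9 + 1 = 10.
R4 applies: 10 − 1 = 9.
R5 applies: 9 + 3 = 12.
R7 applies (level before this adjustment is 12 < 17, so +1): 12 + 1 = 13.
Final offense level: 13.
Criminal history: 12 prior points → Category C (11+).
Level 13 falls in the 9-18 band.
Grid: Level 9-18 × Category C = 96-140 weeks.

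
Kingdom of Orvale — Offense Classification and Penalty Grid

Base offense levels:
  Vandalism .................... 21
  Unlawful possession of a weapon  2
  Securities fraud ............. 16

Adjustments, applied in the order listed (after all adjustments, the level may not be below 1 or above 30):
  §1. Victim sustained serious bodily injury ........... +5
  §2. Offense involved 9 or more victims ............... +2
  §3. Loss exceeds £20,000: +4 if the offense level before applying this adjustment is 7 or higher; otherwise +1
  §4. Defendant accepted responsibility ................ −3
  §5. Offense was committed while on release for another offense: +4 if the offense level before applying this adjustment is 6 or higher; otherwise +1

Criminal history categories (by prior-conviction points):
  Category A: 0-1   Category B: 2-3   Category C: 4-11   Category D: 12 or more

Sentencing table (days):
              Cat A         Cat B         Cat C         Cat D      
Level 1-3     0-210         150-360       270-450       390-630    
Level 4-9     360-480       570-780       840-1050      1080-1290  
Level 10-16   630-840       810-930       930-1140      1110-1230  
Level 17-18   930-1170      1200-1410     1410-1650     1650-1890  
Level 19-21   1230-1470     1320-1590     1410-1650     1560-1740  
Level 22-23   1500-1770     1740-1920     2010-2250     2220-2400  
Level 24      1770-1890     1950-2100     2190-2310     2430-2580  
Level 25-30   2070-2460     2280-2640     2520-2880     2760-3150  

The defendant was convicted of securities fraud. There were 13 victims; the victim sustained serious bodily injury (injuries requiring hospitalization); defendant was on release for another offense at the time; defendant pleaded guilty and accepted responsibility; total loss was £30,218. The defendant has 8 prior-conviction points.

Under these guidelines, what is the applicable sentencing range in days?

2520-2880 days

Base offense level for securities fraud: 16.
§1 applies: 16 + 5 = 21.
§2 applies: 21 + 2 = 23.
§3 applies (level before this adjustment is 23 ≥ 7, so +4): 23 + 4 = 27.
§4 applies: 27 − 3 = 24.
§5 applies (level before this adjustment is 24 ≥ 6, so +4): 24 + 4 = 28.
Final offense level: 28.
Criminal history: 8 prior points → Category C (4-11).
Level 28 falls in the 25-30 band.
Grid: Level 25-30 × Category C = 2520-2880 days.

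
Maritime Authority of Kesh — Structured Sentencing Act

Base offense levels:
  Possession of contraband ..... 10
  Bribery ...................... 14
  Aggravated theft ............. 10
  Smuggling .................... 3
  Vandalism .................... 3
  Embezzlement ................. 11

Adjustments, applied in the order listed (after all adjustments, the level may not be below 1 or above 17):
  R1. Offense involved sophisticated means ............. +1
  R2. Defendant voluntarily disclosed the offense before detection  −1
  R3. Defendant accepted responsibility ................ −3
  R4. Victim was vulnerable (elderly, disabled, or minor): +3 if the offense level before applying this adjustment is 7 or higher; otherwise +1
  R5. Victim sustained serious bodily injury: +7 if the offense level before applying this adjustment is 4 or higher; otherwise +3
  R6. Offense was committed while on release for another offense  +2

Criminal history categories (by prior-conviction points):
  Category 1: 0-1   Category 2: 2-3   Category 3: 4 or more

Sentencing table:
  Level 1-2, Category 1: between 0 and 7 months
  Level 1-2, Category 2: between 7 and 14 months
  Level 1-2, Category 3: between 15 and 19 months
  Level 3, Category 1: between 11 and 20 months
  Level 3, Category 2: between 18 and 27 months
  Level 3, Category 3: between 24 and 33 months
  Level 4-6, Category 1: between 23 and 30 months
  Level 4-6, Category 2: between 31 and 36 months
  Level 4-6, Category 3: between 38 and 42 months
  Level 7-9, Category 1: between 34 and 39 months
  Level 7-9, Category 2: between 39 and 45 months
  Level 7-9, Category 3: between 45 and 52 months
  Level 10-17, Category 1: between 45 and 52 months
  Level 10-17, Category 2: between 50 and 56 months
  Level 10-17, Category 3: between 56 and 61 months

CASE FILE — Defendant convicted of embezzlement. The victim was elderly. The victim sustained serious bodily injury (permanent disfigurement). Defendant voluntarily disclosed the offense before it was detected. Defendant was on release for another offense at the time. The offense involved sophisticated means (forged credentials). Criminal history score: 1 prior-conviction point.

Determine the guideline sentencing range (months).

Base offense level for embezzlement: 11.
R1 applies: 11 + 1 = 12.
R2 applies: 12 − 1 = 11.
R3 does not apply.
R4 applies (level before this adjustment is 11 ≥ 7, so +3): 11 + 3 = 14.
R5 applies (level before this adjustment is 14 ≥ 4, so +7): 14 + 7 = 21.
R6 applies: 21 + 2 = 23.
Level 23 exceeds the maximum of 17; capped at 17.
Final offense level: 17.
Criminal history: 1 prior point → Category 1 (0-1).
Level 17 falls in the 10-17 band.
Grid: Level 10-17 × Category 1 = 45-52 months.

45-52 months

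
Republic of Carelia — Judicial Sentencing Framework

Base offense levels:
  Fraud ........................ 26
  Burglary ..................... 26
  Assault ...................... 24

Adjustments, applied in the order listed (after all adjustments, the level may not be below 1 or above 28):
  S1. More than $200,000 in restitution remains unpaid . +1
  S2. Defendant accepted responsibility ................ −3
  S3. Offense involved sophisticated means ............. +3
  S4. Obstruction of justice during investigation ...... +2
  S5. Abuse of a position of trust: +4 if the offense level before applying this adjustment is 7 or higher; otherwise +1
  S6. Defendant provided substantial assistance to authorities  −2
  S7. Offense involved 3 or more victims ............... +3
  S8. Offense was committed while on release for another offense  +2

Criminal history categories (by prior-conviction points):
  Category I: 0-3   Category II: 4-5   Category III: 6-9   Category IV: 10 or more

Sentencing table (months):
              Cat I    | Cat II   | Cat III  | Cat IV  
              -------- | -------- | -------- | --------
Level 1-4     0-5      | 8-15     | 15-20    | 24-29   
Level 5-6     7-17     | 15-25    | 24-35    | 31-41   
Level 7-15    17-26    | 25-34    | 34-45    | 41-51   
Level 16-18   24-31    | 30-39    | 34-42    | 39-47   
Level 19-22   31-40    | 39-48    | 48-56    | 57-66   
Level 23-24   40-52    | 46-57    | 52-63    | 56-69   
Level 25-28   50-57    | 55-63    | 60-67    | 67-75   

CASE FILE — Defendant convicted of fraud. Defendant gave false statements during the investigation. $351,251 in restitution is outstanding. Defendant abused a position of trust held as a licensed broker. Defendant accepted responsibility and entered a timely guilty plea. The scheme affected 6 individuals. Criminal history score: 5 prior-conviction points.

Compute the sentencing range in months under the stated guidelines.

55-63 months

Base offense level for fraud: 26.
S1 applies: 26 + 1 = 27.
S2 applies: 27 − 3 = 24.
S3 does not apply.
S4 applies: 24 + 2 = 26.
S5 applies (level before this adjustment is 26 ≥ 7, so +4): 26 + 4 = 30.
S6 does not apply.
S7 applies: 30 + 3 = 33.
Level 33 exceeds the maximum of 28; capped at 28.
Final offense level: 28.
Criminal history: 5 prior points → Category II (4-5).
Level 28 falls in the 25-28 band.
Grid: Level 25-28 × Category II = 55-63 months.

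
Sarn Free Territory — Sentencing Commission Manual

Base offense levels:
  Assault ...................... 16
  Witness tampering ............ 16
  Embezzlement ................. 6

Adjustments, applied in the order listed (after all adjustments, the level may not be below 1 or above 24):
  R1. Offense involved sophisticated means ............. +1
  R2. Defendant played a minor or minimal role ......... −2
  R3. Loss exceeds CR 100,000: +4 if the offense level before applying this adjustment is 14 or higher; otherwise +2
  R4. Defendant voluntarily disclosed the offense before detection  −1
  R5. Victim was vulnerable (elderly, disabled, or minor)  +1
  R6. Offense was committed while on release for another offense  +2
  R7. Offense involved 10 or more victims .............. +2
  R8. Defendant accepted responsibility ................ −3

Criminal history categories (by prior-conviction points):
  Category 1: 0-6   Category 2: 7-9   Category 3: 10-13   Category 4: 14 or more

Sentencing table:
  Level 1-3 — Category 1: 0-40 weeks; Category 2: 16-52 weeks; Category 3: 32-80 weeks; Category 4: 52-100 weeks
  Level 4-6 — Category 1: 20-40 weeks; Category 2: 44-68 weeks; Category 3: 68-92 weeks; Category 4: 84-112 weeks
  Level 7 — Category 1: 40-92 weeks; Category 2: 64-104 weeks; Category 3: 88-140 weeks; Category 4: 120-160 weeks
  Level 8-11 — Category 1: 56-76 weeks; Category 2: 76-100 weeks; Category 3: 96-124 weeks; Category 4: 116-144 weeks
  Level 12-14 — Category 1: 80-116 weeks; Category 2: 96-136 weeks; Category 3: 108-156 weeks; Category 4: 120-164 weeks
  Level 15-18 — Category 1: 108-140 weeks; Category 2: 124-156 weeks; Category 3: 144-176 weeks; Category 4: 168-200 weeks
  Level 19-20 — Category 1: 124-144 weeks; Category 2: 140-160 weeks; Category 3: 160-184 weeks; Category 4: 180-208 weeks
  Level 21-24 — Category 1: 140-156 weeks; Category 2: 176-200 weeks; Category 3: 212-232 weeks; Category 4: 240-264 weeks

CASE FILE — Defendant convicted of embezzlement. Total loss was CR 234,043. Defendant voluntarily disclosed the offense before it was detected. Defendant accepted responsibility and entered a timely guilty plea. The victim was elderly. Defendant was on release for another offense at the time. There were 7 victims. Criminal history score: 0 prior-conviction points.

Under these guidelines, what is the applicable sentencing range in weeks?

Base offense level for embezzlement: 6.
R1 does not apply.
R2 does not apply.
R3 applies (level before this adjustment is 6 < 14, so +2): 6 + 2 = 8.
R4 applies: 8 − 1 = 7.
R5 applies: 7 + 1 = 8.
R6 applies: 8 + 2 = 10.
R7 does not apply.
R8 applies: 10 − 3 = 7.
Final offense level: 7.
Criminal history: 0 prior points → Category 1 (0-6).
Level 7 falls in the 7 band.
Grid: Level 7 × Category 1 = 40-92 weeks.

40-92 weeks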